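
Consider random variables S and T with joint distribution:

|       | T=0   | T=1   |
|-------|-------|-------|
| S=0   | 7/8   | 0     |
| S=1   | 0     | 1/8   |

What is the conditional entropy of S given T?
Marginal P(T) (column sums):
  P(T=0) = 7/8 + 0 = 7/8
  P(T=1) = 0 + 1/8 = 1/8

H(S|T) = -Σ P(S,T)·log₂ P(S|T), where P(S|T) = P(S,T) / P(T)
  (cells with P(S,T) = 0 contribute 0)
  (S=0,T=0): P(S|T) = (7/8)/(7/8) = 1;  -(7/8)·log₂(1) = 0.0000
  (S=1,T=1): P(S|T) = (1/8)/(1/8) = 1;  -(1/8)·log₂(1) = 0.0000
H(S|T) = 0.0000 + 0.0000
  = 0.0000 bits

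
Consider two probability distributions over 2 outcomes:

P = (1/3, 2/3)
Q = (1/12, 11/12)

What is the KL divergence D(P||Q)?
D(P||Q) = Σ P(i) log₂(P(i)/Q(i))
  i=0: (1/3) × log₂((1/3)/(1/12)) = (1/3) × log₂(4) = 0.6667
  i=1: (2/3) × log₂((2/3)/(11/12)) = (2/3) × log₂(8/11) = -0.3063
D(P||Q) = 0.6667 - 0.3063
  = 0.3604 bits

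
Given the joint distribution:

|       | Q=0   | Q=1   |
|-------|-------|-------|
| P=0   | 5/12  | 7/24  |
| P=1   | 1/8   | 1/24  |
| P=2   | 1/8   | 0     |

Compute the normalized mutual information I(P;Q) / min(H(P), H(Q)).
Marginal P(P) (row sums):
  P(P=0) = 5/12 + 7/24 = 17/24
  P(P=1) = 1/8 + 1/24 = 1/6
  P(P=2) = 1/8 + 0 = 1/8
Marginal P(Q) (column sums):
  P(Q=0) = 5/12 + 1/8 + 1/8 = 2/3
  P(Q=1) = 7/24 + 1/24 + 0 = 1/3

H(P) = -[(17/24)·log₂(17/24) + (1/6)·log₂(1/6) + (1/8)·log₂(1/8)]
  = 0.3524 + 0.4308 + 0.3750
  = 1.1582 bits
H(Q) = -[(2/3)·log₂(2/3) + (1/3)·log₂(1/3)]
  = 0.3900 + 0.5283
  = 0.9183 bits
H(P,Q) = -[(5/12)·log₂(5/12) + (7/24)·log₂(7/24) + (1/8)·log₂(1/8) + (1/24)·log₂(1/24) + (1/8)·log₂(1/8)]
  = 0.5263 + 0.5185 + 0.3750 + 0.1910 + 0.3750
  = 1.9858 bits

I(P;Q) = H(P) + H(Q) - H(P,Q)
  = 1.1582 + 0.9183 - 1.9858
  = 0.0907 bits

min(H(P), H(Q)) = min(1.1582, 0.9183) = 0.9183 bits
Normalized MI = 0.0907 / 0.9183 = 0.0988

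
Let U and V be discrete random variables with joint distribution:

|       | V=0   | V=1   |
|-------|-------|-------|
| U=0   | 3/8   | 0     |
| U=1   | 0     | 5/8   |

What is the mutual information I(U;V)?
Marginal P(U) (row sums):
  P(U=0) = 3/8 + 0 = 3/8
  P(U=1) = 0 + 5/8 = 5/8
Marginal P(V) (column sums):
  P(V=0) = 3/8 + 0 = 3/8
  P(V=1) = 0 + 5/8 = 5/8

H(U) = -[(3/8)·log₂(3/8) + (5/8)·log₂(5/8)]
  = 0.5306 + 0.4238
  = 0.9544 bits
H(V) = -[(3/8)·log₂(3/8) + (5/8)·log₂(5/8)]
  = 0.5306 + 0.4238
  = 0.9544 bits
H(U,V) = -[(3/8)·log₂(3/8) + (5/8)·log₂(5/8)]
  = 0.5306 + 0.4238
  = 0.9544 bits

I(U;V) = H(U) + H(V) - H(U,V)
  = 0.9544 + 0.9544 - 0.9544
  = 0.9544 bits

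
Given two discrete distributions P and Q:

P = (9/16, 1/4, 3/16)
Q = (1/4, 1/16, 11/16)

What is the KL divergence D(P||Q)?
D(P||Q) = Σ P(i) log₂(P(i)/Q(i))
  i=0: (9/16) × log₂((9/16)/(1/4)) = (9/16) × log₂(9/4) = 0.6581
  i=1: (1/4) × log₂((1/4)/(1/16)) = (1/4) × log₂(4) = 0.5000
  i=2: (3/16) × log₂((3/16)/(11/16)) = (3/16) × log₂(3/11) = -0.3515
D(P||Q) = 0.6581 + 0.5000 - 0.3515
  = 0.8066 bits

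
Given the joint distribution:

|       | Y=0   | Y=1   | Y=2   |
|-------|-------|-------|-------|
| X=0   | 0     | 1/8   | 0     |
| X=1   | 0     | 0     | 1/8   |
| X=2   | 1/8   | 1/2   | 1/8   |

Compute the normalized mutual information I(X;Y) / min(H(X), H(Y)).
Marginal P(X) (row sums):
  P(X=0) = 0 + 1/8 + 0 = 1/8
  P(X=1) = 0 + 0 + 1/8 = 1/8
  P(X=2) = 1/8 + 1/2 + 1/8 = 3/4
Marginal P(Y) (column sums):
  P(Y=0) = 0 + 0 + 1/8 = 1/8
  P(Y=1) = 1/8 + 0 + 1/2 = 5/8
  P(Y=2) = 0 + 1/8 + 1/8 = 1/4

H(X) = -[(1/8)·log₂(1/8) + (1/8)·log₂(1/8) + (3/4)·log₂(3/4)]
  = 0.3750 + 0.3750 + 0.3113
  = 1.0613 bits
H(Y) = -[(1/8)·log₂(1/8) + (5/8)·log₂(5/8) + (1/4)·log₂(1/4)]
  = 0.3750 + 0.4238 + 0.5000
  = 1.2988 bits
H(X,Y) = -[(1/8)·log₂(1/8) + (1/8)·log₂(1/8) + (1/8)·log₂(1/8) + (1/2)·log₂(1/2) + (1/8)·log₂(1/8)]
  = 0.3750 + 0.3750 + 0.3750 + 0.5000 + 0.3750
  = 2.0000 bits

I(X;Y) = H(X) + H(Y) - H(X,Y)
  = 1.0613 + 1.2988 - 2.0000
  = 0.3601 bits

min(H(X), H(Y)) = min(1.0613, 1.2988) = 1.0613 bits
Normalized MI = 0.3601 / 1.0613 = 0.3393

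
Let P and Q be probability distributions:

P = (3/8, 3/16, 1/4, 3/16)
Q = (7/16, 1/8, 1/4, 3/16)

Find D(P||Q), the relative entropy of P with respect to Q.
D(P||Q) = Σ P(i) log₂(P(i)/Q(i))
  i=0: (3/8) × log₂((3/8)/(7/16)) = (3/8) × log₂(6/7) = -0.0834
  i=1: (3/16) × log₂((3/16)/(1/8)) = (3/16) × log₂(3/2) = 0.1097
  i=2: (1/4) × log₂((1/4)/(1/4)) = (1/4) × log₂(1) = 0.0000
  i=3: (3/16) × log₂((3/16)/(3/16)) = (3/16) × log₂(1) = 0.0000
D(P||Q) = -0.0834 + 0.1097 + 0.0000 + 0.0000
  = 0.0263 bits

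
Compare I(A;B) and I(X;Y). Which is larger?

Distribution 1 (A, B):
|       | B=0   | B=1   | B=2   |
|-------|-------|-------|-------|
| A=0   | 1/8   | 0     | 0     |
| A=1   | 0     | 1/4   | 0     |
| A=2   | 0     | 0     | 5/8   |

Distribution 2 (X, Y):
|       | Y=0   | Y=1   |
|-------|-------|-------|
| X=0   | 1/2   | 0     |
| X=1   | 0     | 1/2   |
Distribution 1 (A, B):
Marginal P(A) (row sums):
  P(A=0) = 1/8 + 0 + 0 = 1/8
  P(A=1) = 0 + 1/4 + 0 = 1/4
  P(A=2) = 0 + 0 + 5/8 = 5/8
Marginal P(B) (column sums):
  P(B=0) = 1/8 + 0 + 0 = 1/8
  P(B=1) = 0 + 1/4 + 0 = 1/4
  P(B=2) = 0 + 0 + 5/8 = 5/8

H(A) = -[(1/8)·log₂(1/8) + (1/4)·log₂(1/4) + (5/8)·log₂(5/8)]
  = 0.3750 + 0.5000 + 0.4238
  = 1.2988 bits
H(B) = -[(1/8)·log₂(1/8) + (1/4)·log₂(1/4) + (5/8)·log₂(5/8)]
  = 0.3750 + 0.5000 + 0.4238
  = 1.2988 bits
H(A,B) = -[(1/8)·log₂(1/8) + (1/4)·log₂(1/4) + (5/8)·log₂(5/8)]
  = 0.3750 + 0.5000 + 0.4238
  = 1.2988 bits

I(A;B) = H(A) + H(B) - H(A,B)
  = 1.2988 + 1.2988 - 1.2988
  = 1.2988 bits

Distribution 2 (X, Y):
Marginal P(X) (row sums):
  P(X=0) = 1/2 + 0 = 1/2
  P(X=1) = 0 + 1/2 = 1/2
Marginal P(Y) (column sums):
  P(Y=0) = 1/2 + 0 = 1/2
  P(Y=1) = 0 + 1/2 = 1/2

H(X) = -[(1/2)·log₂(1/2) + (1/2)·log₂(1/2)]
  = 0.5000 + 0.5000
  = 1.0000 bits
H(Y) = -[(1/2)·log₂(1/2) + (1/2)·log₂(1/2)]
  = 0.5000 + 0.5000
  = 1.0000 bits
H(X,Y) = -[(1/2)·log₂(1/2) + (1/2)·log₂(1/2)]
  = 0.5000 + 0.5000
  = 1.0000 bits

I(X;Y) = H(X) + H(Y) - H(X,Y)
  = 1.0000 + 1.0000 - 1.0000
  = 1.0000 bits

I(A;B) = 1.2988 bits > I(X;Y) = 1.0000 bits, so (A, B) has the higher mutual information (stronger dependence).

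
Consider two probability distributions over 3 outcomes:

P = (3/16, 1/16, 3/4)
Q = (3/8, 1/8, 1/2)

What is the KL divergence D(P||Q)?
D(P||Q) = Σ P(i) log₂(P(i)/Q(i))
  i=0: (3/16) × log₂((3/16)/(3/8)) = (3/16) × log₂(1/2) = -0.1875
  i=1: (1/16) × log₂((1/16)/(1/8)) = (1/16) × log₂(1/2) = -0.0625
  i=2: (3/4) × log₂((3/4)/(1/2)) = (3/4) × log₂(3/2) = 0.4387
D(P||Q) = -0.1875 - 0.0625 + 0.4387
  = 0.1887 bits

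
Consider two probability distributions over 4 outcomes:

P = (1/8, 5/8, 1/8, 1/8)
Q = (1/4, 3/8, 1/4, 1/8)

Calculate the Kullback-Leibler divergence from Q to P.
D(P||Q) = Σ P(i) log₂(P(i)/Q(i))
  i=0: (1/8) × log₂((1/8)/(1/4)) = (1/8) × log₂(1/2) = -0.1250
  i=1: (5/8) × log₂((5/8)/(3/8)) = (5/8) × log₂(5/3) = 0.4606
  i=2: (1/8) × log₂((1/8)/(1/4)) = (1/8) × log₂(1/2) = -0.1250
  i=3: (1/8) × log₂((1/8)/(1/8)) = (1/8) × log₂(1) = 0.0000
D(P||Q) = -0.1250 + 0.4606 - 0.1250 + 0.0000
  = 0.2106 bits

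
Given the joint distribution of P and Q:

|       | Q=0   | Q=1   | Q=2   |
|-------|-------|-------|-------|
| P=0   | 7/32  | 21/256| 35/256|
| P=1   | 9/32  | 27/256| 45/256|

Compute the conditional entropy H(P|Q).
Marginal P(Q) (column sums):
  P(Q=0) = 7/32 + 9/32 = 1/2
  P(Q=1) = 21/256 + 27/256 = 3/16
  P(Q=2) = 35/256 + 45/256 = 5/16

H(P|Q) = -Σ P(P,Q)·log₂ P(P|Q), where P(P|Q) = P(P,Q) / P(Q)
  (P=0,Q=0): P(P|Q) = (7/32)/(1/2) = 7/16;  -(7/32)·log₂(7/16) = 0.2609
  (P=0,Q=1): P(P|Q) = (21/256)/(3/16) = 7/16;  -(21/256)·log₂(7/16) = 0.0978
  (P=0,Q=2): P(P|Q) = (35/256)/(5/16) = 7/16;  -(35/256)·log₂(7/16) = 0.1631
  (P=1,Q=0): P(P|Q) = (9/32)/(1/2) = 9/16;  -(9/32)·log₂(9/16) = 0.2335
  (P=1,Q=1): P(P|Q) = (27/256)/(3/16) = 9/16;  -(27/256)·log₂(9/16) = 0.0875
  (P=1,Q=2): P(P|Q) = (45/256)/(5/16) = 9/16;  -(45/256)·log₂(9/16) = 0.1459
H(P|Q) = 0.2609 + 0.0978 + 0.1631 + 0.2335 + 0.0875 + 0.1459
  = 0.9887 bits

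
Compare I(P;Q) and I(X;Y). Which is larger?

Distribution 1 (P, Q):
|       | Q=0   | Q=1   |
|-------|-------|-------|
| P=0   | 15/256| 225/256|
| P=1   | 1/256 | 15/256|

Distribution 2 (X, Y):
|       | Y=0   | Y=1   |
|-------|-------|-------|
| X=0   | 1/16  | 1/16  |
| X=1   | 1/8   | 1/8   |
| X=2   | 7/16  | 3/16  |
Distribution 1 (P, Q):
Marginal P(P) (row sums):
  P(P=0) = 15/256 + 225/256 = 15/16
  P(P=1) = 1/256 + 15/256 = 1/16
Marginal P(Q) (column sums):
  P(Q=0) = 15/256 + 1/256 = 1/16
  P(Q=1) = 225/256 + 15/256 = 15/16

H(P) = -[(15/16)·log₂(15/16) + (1/16)·log₂(1/16)]
  = 0.0873 + 0.2500
  = 0.3373 bits
H(Q) = -[(1/16)·log₂(1/16) + (15/16)·log₂(15/16)]
  = 0.2500 + 0.0873
  = 0.3373 bits
H(P,Q) = -[(15/256)·log₂(15/256) + (225/256)·log₂(225/256) + (1/256)·log₂(1/256) + (15/256)·log₂(15/256)]
  = 0.2398 + 0.1637 + 0.0313 + 0.2398
  = 0.6746 bits

I(P;Q) = H(P) + H(Q) - H(P,Q)
  = 0.3373 + 0.3373 - 0.6746
  = 0.0000 bits

Distribution 2 (X, Y):
Marginal P(X) (row sums):
  P(X=0) = 1/16 + 1/16 = 1/8
  P(X=1) = 1/8 + 1/8 = 1/4
  P(X=2) = 7/16 + 3/16 = 5/8
Marginal P(Y) (column sums):
  P(Y=0) = 1/16 + 1/8 + 7/16 = 5/8
  P(Y=1) = 1/16 + 1/8 + 3/16 = 3/8

H(X) = -[(1/8)·log₂(1/8) + (1/4)·log₂(1/4) + (5/8)·log₂(5/8)]
  = 0.3750 + 0.5000 + 0.4238
  = 1.2988 bits
H(Y) = -[(5/8)·log₂(5/8) + (3/8)·log₂(3/8)]
  = 0.4238 + 0.5306
  = 0.9544 bits
H(X,Y) = -[(1/16)·log₂(1/16) + (1/16)·log₂(1/16) + (1/8)·log₂(1/8) + (1/8)·log₂(1/8) + (7/16)·log₂(7/16) + (3/16)·log₂(3/16)]
  = 0.2500 + 0.2500 + 0.3750 + 0.3750 + 0.5218 + 0.4528
  = 2.2246 bits

I(X;Y) = H(X) + H(Y) - H(X,Y)
  = 1.2988 + 0.9544 - 2.2246
  = 0.0286 bits

I(X;Y) = 0.0286 bits > I(P;Q) = 0.0000 bits, so (X, Y) has the higher mutual information (stronger dependence).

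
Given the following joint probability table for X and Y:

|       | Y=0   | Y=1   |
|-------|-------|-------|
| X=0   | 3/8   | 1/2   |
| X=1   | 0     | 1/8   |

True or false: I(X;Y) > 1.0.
Marginal P(X) (row sums):
  P(X=0) = 3/8 + 1/2 = 7/8
  P(X=1) = 0 + 1/8 = 1/8
Marginal P(Y) (column sums):
  P(Y=0) = 3/8 + 0 = 3/8
  P(Y=1) = 1/2 + 1/8 = 5/8

H(X) = -[(7/8)·log₂(7/8) + (1/8)·log₂(1/8)]
  = 0.1686 + 0.3750
  = 0.5436 bits
H(Y) = -[(3/8)·log₂(3/8) + (5/8)·log₂(5/8)]
  = 0.5306 + 0.4238
  = 0.9544 bits
H(X,Y) = -[(3/8)·log₂(3/8) + (1/2)·log₂(1/2) + (1/8)·log₂(1/8)]
  = 0.5306 + 0.5000 + 0.3750
  = 1.4056 bits

I(X;Y) = H(X) + H(Y) - H(X,Y)
  = 0.5436 + 0.9544 - 1.4056
  = 0.0924 bits

False. I(X;Y) = 0.0924 bits, which is ≤ 1.0 bits.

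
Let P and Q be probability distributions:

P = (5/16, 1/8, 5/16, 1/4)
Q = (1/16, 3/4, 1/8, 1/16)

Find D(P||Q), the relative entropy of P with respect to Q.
D(P||Q) = Σ P(i) log₂(P(i)/Q(i))
  i=0: (5/16) × log₂((5/16)/(1/16)) = (5/16) × log₂(5) = 0.7256
  i=1: (1/8) × log₂((1/8)/(3/4)) = (1/8) × log₂(1/6) = -0.3231
  i=2: (5/16) × log₂((5/16)/(1/8)) = (5/16) × log₂(5/2) = 0.4131
  i=3: (1/4) × log₂((1/4)/(1/16)) = (1/4) × log₂(4) = 0.5000
D(P||Q) = 0.7256 - 0.3231 + 0.4131 + 0.5000
  = 1.3156 bits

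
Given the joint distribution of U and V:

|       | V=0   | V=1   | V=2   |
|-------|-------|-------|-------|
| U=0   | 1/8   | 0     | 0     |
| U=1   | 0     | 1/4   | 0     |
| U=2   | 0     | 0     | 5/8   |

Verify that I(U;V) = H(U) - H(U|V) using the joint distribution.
Left side, from I(U;V) = H(U) + H(V) - H(U,V):
Marginal P(U) (row sums):
  P(U=0) = 1/8 + 0 + 0 = 1/8
  P(U=1) = 0 + 1/4 + 0 = 1/4
  P(U=2) = 0 + 0 + 5/8 = 5/8
Marginal P(V) (column sums):
  P(V=0) = 1/8 + 0 + 0 = 1/8
  P(V=1) = 0 + 1/4 + 0 = 1/4
  P(V=2) = 0 + 0 + 5/8 = 5/8

H(U) = -[(1/8)·log₂(1/8) + (1/4)·log₂(1/4) + (5/8)·log₂(5/8)]
  = 0.3750 + 0.5000 + 0.4238
  = 1.2988 bits
H(V) = -[(1/8)·log₂(1/8) + (1/4)·log₂(1/4) + (5/8)·log₂(5/8)]
  = 0.3750 + 0.5000 + 0.4238
  = 1.2988 bits
H(U,V) = -[(1/8)·log₂(1/8) + (1/4)·log₂(1/4) + (5/8)·log₂(5/8)]
  = 0.3750 + 0.5000 + 0.4238
  = 1.2988 bits

I(U;V) = H(U) + H(V) - H(U,V)
  = 1.2988 + 1.2988 - 1.2988
  = 1.2988 bits

Right side, with H(U|V) computed directly from the conditional probabilities:
H(U|V) = -Σ P(U,V)·log₂ P(U|V), where P(U|V) = P(U,V) / P(V)
  (cells with P(U,V) = 0 contribute 0)
  (U=0,V=0): P(U|V) = (1/8)/(1/8) = 1;  -(1/8)·log₂(1) = 0.0000
  (U=1,V=1): P(U|V) = (1/4)/(1/4) = 1;  -(1/4)·log₂(1) = 0.0000
  (U=2,V=2): P(U|V) = (5/8)/(5/8) = 1;  -(5/8)·log₂(1) = 0.0000
H(U|V) = 0.0000 + 0.0000 + 0.0000
  = 0.0000 bits
H(U) - H(U|V) = 1.2988 - 0.0000 = 1.2988 bits

Both sides equal 1.2988 bits, so I(U;V) = H(U) - H(U|V) ✓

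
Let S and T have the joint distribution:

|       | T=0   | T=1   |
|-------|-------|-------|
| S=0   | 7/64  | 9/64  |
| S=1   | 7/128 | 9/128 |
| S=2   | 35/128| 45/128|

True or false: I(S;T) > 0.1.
Marginal P(S) (row sums):
  P(S=0) = 7/64 + 9/64 = 1/4
  P(S=1) = 7/128 + 9/128 = 1/8
  P(S=2) = 35/128 + 45/128 = 5/8
Marginal P(T) (column sums):
  P(T=0) = 7/64 + 7/128 + 35/128 = 7/16
  P(T=1) = 9/64 + 9/128 + 45/128 = 9/16

H(S) = -[(1/4)·log₂(1/4) + (1/8)·log₂(1/8) + (5/8)·log₂(5/8)]
  = 0.5000 + 0.3750 + 0.4238
  = 1.2988 bits
H(T) = -[(7/16)·log₂(7/16) + (9/16)·log₂(9/16)]
  = 0.5218 + 0.4669
  = 0.9887 bits
H(S,T) = -[(7/64)·log₂(7/64) + (9/64)·log₂(9/64) + (7/128)·log₂(7/128) + (9/128)·log₂(9/128) + (35/128)·log₂(35/128) + (45/128)·log₂(45/128)]
  = 0.3492 + 0.3980 + 0.2293 + 0.2693 + 0.5115 + 0.5302
  = 2.2875 bits

I(S;T) = H(S) + H(T) - H(S,T)
  = 1.2988 + 0.9887 - 2.2875
  = 0.0000 bits

False. I(S;T) = 0.0000 bits, which is ≤ 0.1 bits.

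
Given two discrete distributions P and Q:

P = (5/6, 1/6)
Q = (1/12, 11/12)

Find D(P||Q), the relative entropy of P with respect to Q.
D(P||Q) = Σ P(i) log₂(P(i)/Q(i))
  i=0: (5/6) × log₂((5/6)/(1/12)) = (5/6) × log₂(10) = 2.7683
  i=1: (1/6) × log₂((1/6)/(11/12)) = (1/6) × log₂(2/11) = -0.4099
D(P||Q) = 2.7683 - 0.4099
  = 2.3584 bits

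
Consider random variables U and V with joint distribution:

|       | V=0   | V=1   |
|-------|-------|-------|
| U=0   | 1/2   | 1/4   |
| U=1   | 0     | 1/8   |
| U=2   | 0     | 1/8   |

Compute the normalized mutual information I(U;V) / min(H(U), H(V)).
Marginal P(U) (row sums):
  P(U=0) = 1/2 + 1/4 = 3/4
  P(U=1) = 0 + 1/8 = 1/8
  P(U=2) = 0 + 1/8 = 1/8
Marginal P(V) (column sums):
  P(V=0) = 1/2 + 0 + 0 = 1/2
  P(V=1) = 1/4 + 1/8 + 1/8 = 1/2

H(U) = -[(3/4)·log₂(3/4) + (1/8)·log₂(1/8) + (1/8)·log₂(1/8)]
  = 0.3113 + 0.3750 + 0.3750
  = 1.0613 bits
H(V) = -[(1/2)·log₂(1/2) + (1/2)·log₂(1/2)]
  = 0.5000 + 0.5000
  = 1.0000 bits
H(U,V) = -[(1/2)·log₂(1/2) + (1/4)·log₂(1/4) + (1/8)·log₂(1/8) + (1/8)·log₂(1/8)]
  = 0.5000 + 0.5000 + 0.3750 + 0.3750
  = 1.7500 bits

I(U;V) = H(U) + H(V) - H(U,V)
  = 1.0613 + 1.0000 - 1.7500
  = 0.3113 bits

min(H(U), H(V)) = min(1.0613, 1.0000) = 1.0000 bits
Normalized MI = 0.3113 / 1.0000 = 0.3113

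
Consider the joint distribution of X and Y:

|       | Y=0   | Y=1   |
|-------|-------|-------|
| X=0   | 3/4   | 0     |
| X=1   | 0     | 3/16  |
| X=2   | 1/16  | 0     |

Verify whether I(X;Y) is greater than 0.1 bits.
Marginal P(X) (row sums):
  P(X=0) = 3/4 + 0 = 3/4
  P(X=1) = 0 + 3/16 = 3/16
  P(X=2) = 1/16 + 0 = 1/16
Marginal P(Y) (column sums):
  P(Y=0) = 3/4 + 0 + 1/16 = 13/16
  P(Y=1) = 0 + 3/16 + 0 = 3/16

H(X) = -[(3/4)·log₂(3/4) + (3/16)·log₂(3/16) + (1/16)·log₂(1/16)]
  = 0.3113 + 0.4528 + 0.2500
  = 1.0141 bits
H(Y) = -[(13/16)·log₂(13/16) + (3/16)·log₂(3/16)]
  = 0.2434 + 0.4528
  = 0.6962 bits
H(X,Y) = -[(3/4)·log₂(3/4) + (3/16)·log₂(3/16) + (1/16)·log₂(1/16)]
  = 0.3113 + 0.4528 + 0.2500
  = 1.0141 bits

I(X;Y) = H(X) + H(Y) - H(X,Y)
  = 1.0141 + 0.6962 - 1.0141
  = 0.6962 bits

Yes. I(X;Y) = 0.6962 bits, which is > 0.1 bits.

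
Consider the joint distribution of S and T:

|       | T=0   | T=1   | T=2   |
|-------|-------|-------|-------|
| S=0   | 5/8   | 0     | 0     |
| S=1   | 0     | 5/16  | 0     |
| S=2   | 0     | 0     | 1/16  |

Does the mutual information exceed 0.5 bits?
Marginal P(S) (row sums):
  P(S=0) = 5/8 + 0 + 0 = 5/8
  P(S=1) = 0 + 5/16 + 0 = 5/16
  P(S=2) = 0 + 0 + 1/16 = 1/16
Marginal P(T) (column sums):
  P(T=0) = 5/8 + 0 + 0 = 5/8
  P(T=1) = 0 + 5/16 + 0 = 5/16
  P(T=2) = 0 + 0 + 1/16 = 1/16

H(S) = -[(5/8)·log₂(5/8) + (5/16)·log₂(5/16) + (1/16)·log₂(1/16)]
  = 0.4238 + 0.5244 + 0.2500
  = 1.1982 bits
H(T) = -[(5/8)·log₂(5/8) + (5/16)·log₂(5/16) + (1/16)·log₂(1/16)]
  = 0.4238 + 0.5244 + 0.2500
  = 1.1982 bits
H(S,T) = -[(5/8)·log₂(5/8) + (5/16)·log₂(5/16) + (1/16)·log₂(1/16)]
  = 0.4238 + 0.5244 + 0.2500
  = 1.1982 bits

I(S;T) = H(S) + H(T) - H(S,T)
  = 1.1982 + 1.1982 - 1.1982
  = 1.1982 bits

Yes. I(S;T) = 1.1982 bits, which is > 0.5 bits.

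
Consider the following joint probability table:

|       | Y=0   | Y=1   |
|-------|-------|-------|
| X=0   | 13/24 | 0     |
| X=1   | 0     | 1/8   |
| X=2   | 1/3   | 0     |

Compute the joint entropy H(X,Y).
H(X,Y) = -Σ P(X,Y) log₂ P(X,Y), summed over the non-zero cells:
H(X,Y) = -[(13/24)·log₂(13/24) + (1/8)·log₂(1/8) + (1/3)·log₂(1/3)]
  = 0.4791 + 0.3750 + 0.5283
  = 1.3824 bits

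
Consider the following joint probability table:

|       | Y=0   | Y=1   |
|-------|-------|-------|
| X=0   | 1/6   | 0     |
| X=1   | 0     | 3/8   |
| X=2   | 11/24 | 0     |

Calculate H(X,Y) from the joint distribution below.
H(X,Y) = -Σ P(X,Y) log₂ P(X,Y), summed over the non-zero cells:
H(X,Y) = -[(1/6)·log₂(1/6) + (3/8)·log₂(3/8) + (11/24)·log₂(11/24)]
  = 0.4308 + 0.5306 + 0.5159
  = 1.4773 bits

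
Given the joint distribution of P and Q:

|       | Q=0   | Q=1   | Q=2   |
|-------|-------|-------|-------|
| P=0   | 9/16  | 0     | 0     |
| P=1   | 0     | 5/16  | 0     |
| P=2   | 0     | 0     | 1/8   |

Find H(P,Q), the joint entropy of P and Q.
H(P,Q) = -Σ P(P,Q) log₂ P(P,Q), summed over the non-zero cells:
H(P,Q) = -[(9/16)·log₂(9/16) + (5/16)·log₂(5/16) + (1/8)·log₂(1/8)]
  = 0.4669 + 0.5244 + 0.3750
  = 1.3663 bits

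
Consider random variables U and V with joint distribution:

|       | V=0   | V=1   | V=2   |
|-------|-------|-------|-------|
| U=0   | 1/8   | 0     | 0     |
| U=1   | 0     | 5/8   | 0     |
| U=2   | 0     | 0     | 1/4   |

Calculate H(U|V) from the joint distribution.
Marginal P(V) (column sums):
  P(V=0) = 1/8 + 0 + 0 = 1/8
  P(V=1) = 0 + 5/8 + 0 = 5/8
  P(V=2) = 0 + 0 + 1/4 = 1/4

H(U|V) = -Σ P(U,V)·log₂ P(U|V), where P(U|V) = P(U,V) / P(V)
  (cells with P(U,V) = 0 contribute 0)
  (U=0,V=0): P(U|V) = (1/8)/(1/8) = 1;  -(1/8)·log₂(1) = 0.0000
  (U=1,V=1): P(U|V) = (5/8)/(5/8) = 1;  -(5/8)·log₂(1) = 0.0000
  (U=2,V=2): P(U|V) = (1/4)/(1/4) = 1;  -(1/4)·log₂(1) = 0.0000
H(U|V) = 0.0000 + 0.0000 + 0.0000
  = 0.0000 bits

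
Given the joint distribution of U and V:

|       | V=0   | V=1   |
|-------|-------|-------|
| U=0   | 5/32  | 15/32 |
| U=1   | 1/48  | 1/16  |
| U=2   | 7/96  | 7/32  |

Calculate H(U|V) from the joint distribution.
Marginal P(V) (column sums):
  P(V=0) = 5/32 + 1/48 + 7/96 = 1/4
  P(V=1) = 15/32 + 1/16 + 7/32 = 3/4

H(U|V) = -Σ P(U,V)·log₂ P(U|V), where P(U|V) = P(U,V) / P(V)
  (U=0,V=0): P(U|V) = (5/32)/(1/4) = 5/8;  -(5/32)·log₂(5/8) = 0.1059
  (U=0,V=1): P(U|V) = (15/32)/(3/4) = 5/8;  -(15/32)·log₂(5/8) = 0.3178
  (U=1,V=0): P(U|V) = (1/48)/(1/4) = 1/12;  -(1/48)·log₂(1/12) = 0.0747
  (U=1,V=1): P(U|V) = (1/16)/(3/4) = 1/12;  -(1/16)·log₂(1/12) = 0.2241
  (U=2,V=0): P(U|V) = (7/96)/(1/4) = 7/24;  -(7/96)·log₂(7/24) = 0.1296
  (U=2,V=1): P(U|V) = (7/32)/(3/4) = 7/24;  -(7/32)·log₂(7/24) = 0.3889
H(U|V) = 0.1059 + 0.3178 + 0.0747 + 0.2241 + 0.1296 + 0.3889
  = 1.2410 bits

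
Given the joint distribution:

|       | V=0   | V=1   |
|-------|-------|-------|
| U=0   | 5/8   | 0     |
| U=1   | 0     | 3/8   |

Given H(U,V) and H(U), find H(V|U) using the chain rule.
From the chain rule: H(U,V) = H(U) + H(V|U)
Therefore: H(V|U) = H(U,V) - H(U)

H(U,V) = -[(5/8)·log₂(5/8) + (3/8)·log₂(3/8)]
  = 0.4238 + 0.5306
  = 0.9544 bits
Marginal P(U) (row sums):
  P(U=0) = 5/8 + 0 = 5/8
  P(U=1) = 0 + 3/8 = 3/8
H(U) = -[(5/8)·log₂(5/8) + (3/8)·log₂(3/8)]
  = 0.4238 + 0.5306
  = 0.9544 bits

H(V|U) = 0.9544 - 0.9544 = 0.0000 bits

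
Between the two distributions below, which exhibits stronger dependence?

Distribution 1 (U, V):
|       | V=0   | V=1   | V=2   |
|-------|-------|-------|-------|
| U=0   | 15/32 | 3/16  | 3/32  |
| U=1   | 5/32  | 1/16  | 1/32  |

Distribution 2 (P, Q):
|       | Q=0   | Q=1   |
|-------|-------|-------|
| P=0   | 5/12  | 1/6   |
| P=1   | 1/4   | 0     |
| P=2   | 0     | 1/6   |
Distribution 1 (U, V):
Marginal P(U) (row sums):
  P(U=0) = 15/32 + 3/16 + 3/32 = 3/4
  P(U=1) = 5/32 + 1/16 + 1/32 = 1/4
Marginal P(V) (column sums):
  P(V=0) = 15/32 + 5/32 = 5/8
  P(V=1) = 3/16 + 1/16 = 1/4
  P(V=2) = 3/32 + 1/32 = 1/8

H(U) = -[(3/4)·log₂(3/4) + (1/4)·log₂(1/4)]
  = 0.3113 + 0.5000
  = 0.8113 bits
H(V) = -[(5/8)·log₂(5/8) + (1/4)·log₂(1/4) + (1/8)·log₂(1/8)]
  = 0.4238 + 0.5000 + 0.3750
  = 1.2988 bits
H(U,V) = -[(15/32)·log₂(15/32) + (3/16)·log₂(3/16) + (3/32)·log₂(3/32) + (5/32)·log₂(5/32) + (1/16)·log₂(1/16) + (1/32)·log₂(1/32)]
  = 0.5124 + 0.4528 + 0.3202 + 0.4184 + 0.2500 + 0.1563
  = 2.1101 bits

I(U;V) = H(U) + H(V) - H(U,V)
  = 0.8113 + 1.2988 - 2.1101
  = 0.0000 bits

Distribution 2 (P, Q):
Marginal P(P) (row sums):
  P(P=0) = 5/12 + 1/6 = 7/12
  P(P=1) = 1/4 + 0 = 1/4
  P(P=2) = 0 + 1/6 = 1/6
Marginal P(Q) (column sums):
  P(Q=0) = 5/12 + 1/4 + 0 = 2/3
  P(Q=1) = 1/6 + 0 + 1/6 = 1/3

H(P) = -[(7/12)·log₂(7/12) + (1/4)·log₂(1/4) + (1/6)·log₂(1/6)]
  = 0.4536 + 0.5000 + 0.4308
  = 1.3844 bits
H(Q) = -[(2/3)·log₂(2/3) + (1/3)·log₂(1/3)]
  = 0.3900 + 0.5283
  = 0.9183 bits
H(P,Q) = -[(5/12)·log₂(5/12) + (1/6)·log₂(1/6) + (1/4)·log₂(1/4) + (1/6)·log₂(1/6)]
  = 0.5263 + 0.4308 + 0.5000 + 0.4308
  = 1.8879 bits

I(P;Q) = H(P) + H(Q) - H(P,Q)
  = 1.3844 + 0.9183 - 1.8879
  = 0.4148 bits

I(P;Q) = 0.4148 bits > I(U;V) = 0.0000 bits, so (P, Q) has the higher mutual information (stronger dependence).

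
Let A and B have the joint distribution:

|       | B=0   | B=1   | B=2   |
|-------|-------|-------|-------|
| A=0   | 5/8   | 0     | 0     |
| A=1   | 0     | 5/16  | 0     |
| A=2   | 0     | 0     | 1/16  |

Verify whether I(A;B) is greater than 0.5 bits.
Marginal P(A) (row sums):
  P(A=0) = 5/8 + 0 + 0 = 5/8
  P(A=1) = 0 + 5/16 + 0 = 5/16
  P(A=2) = 0 + 0 + 1/16 = 1/16
Marginal P(B) (column sums):
  P(B=0) = 5/8 + 0 + 0 = 5/8
  P(B=1) = 0 + 5/16 + 0 = 5/16
  P(B=2) = 0 + 0 + 1/16 = 1/16

H(A) = -[(5/8)·log₂(5/8) + (5/16)·log₂(5/16) + (1/16)·log₂(1/16)]
  = 0.4238 + 0.5244 + 0.2500
  = 1.1982 bits
H(B) = -[(5/8)·log₂(5/8) + (5/16)·log₂(5/16) + (1/16)·log₂(1/16)]
  = 0.4238 + 0.5244 + 0.2500
  = 1.1982 bits
H(A,B) = -[(5/8)·log₂(5/8) + (5/16)·log₂(5/16) + (1/16)·log₂(1/16)]
  = 0.4238 + 0.5244 + 0.2500
  = 1.1982 bits

I(A;B) = H(A) + H(B) - H(A,B)
  = 1.1982 + 1.1982 - 1.1982
  = 1.1982 bits

Yes. I(A;B) = 1.1982 bits, which is > 0.5 bits.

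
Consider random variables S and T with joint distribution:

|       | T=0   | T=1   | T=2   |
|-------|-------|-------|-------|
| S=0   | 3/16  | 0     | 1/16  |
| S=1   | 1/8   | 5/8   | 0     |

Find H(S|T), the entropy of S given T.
Marginal P(T) (column sums):
  P(T=0) = 3/16 + 1/8 = 5/16
  P(T=1) = 0 + 5/8 = 5/8
  P(T=2) = 1/16 + 0 = 1/16

H(S|T) = -Σ P(S,T)·log₂ P(S|T), where P(S|T) = P(S,T) / P(T)
  (cells with P(S,T) = 0 contribute 0)
  (S=0,T=0): P(S|T) = (3/16)/(5/16) = 3/5;  -(3/16)·log₂(3/5) = 0.1382
  (S=0,T=2): P(S|T) = (1/16)/(1/16) = 1;  -(1/16)·log₂(1) = 0.0000
  (S=1,T=0): P(S|T) = (1/8)/(5/16) = 2/5;  -(1/8)·log₂(2/5) = 0.1652
  (S=1,T=1): P(S|T) = (5/8)/(5/8) = 1;  -(5/8)·log₂(1) = 0.0000
H(S|T) = 0.1382 + 0.0000 + 0.1652 + 0.0000
  = 0.3034 bits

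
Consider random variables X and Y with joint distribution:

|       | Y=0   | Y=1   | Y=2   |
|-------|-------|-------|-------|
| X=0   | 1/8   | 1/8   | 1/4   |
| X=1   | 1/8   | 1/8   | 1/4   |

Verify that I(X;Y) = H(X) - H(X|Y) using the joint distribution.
Left side, from I(X;Y) = H(X) + H(Y) - H(X,Y):
Marginal P(X) (row sums):
  P(X=0) = 1/8 + 1/8 + 1/4 = 1/2
  P(X=1) = 1/8 + 1/8 + 1/4 = 1/2
Marginal P(Y) (column sums):
  P(Y=0) = 1/8 + 1/8 = 1/4
  P(Y=1) = 1/8 + 1/8 = 1/4
  P(Y=2) = 1/4 + 1/4 = 1/2

H(X) = -[(1/2)·log₂(1/2) + (1/2)·log₂(1/2)]
  = 0.5000 + 0.5000
  = 1.0000 bits
H(Y) = -[(1/4)·log₂(1/4) + (1/4)·log₂(1/4) + (1/2)·log₂(1/2)]
  = 0.5000 + 0.5000 + 0.5000
  = 1.5000 bits
H(X,Y) = -[(1/8)·log₂(1/8) + (1/8)·log₂(1/8) + (1/4)·log₂(1/4) + (1/8)·log₂(1/8) + (1/8)·log₂(1/8) + (1/4)·log₂(1/4)]
  = 0.3750 + 0.3750 + 0.5000 + 0.3750 + 0.3750 + 0.5000
  = 2.5000 bits

I(X;Y) = H(X) + H(Y) - H(X,Y)
  = 1.0000 + 1.5000 - 2.5000
  = 0.0000 bits

Right side, with H(X|Y) computed directly from the conditional probabilities:
H(X|Y) = -Σ P(X,Y)·log₂ P(X|Y), where P(X|Y) = P(X,Y) / P(Y)
  (X=0,Y=0): P(X|Y) = (1/8)/(1/4) = 1/2;  -(1/8)·log₂(1/2) = 0.1250
  (X=0,Y=1): P(X|Y) = (1/8)/(1/4) = 1/2;  -(1/8)·log₂(1/2) = 0.1250
  (X=0,Y=2): P(X|Y) = (1/4)/(1/2) = 1/2;  -(1/4)·log₂(1/2) = 0.2500
  (X=1,Y=0): P(X|Y) = (1/8)/(1/4) = 1/2;  -(1/8)·log₂(1/2) = 0.1250
  (X=1,Y=1): P(X|Y) = (1/8)/(1/4) = 1/2;  -(1/8)·log₂(1/2) = 0.1250
  (X=1,Y=2): P(X|Y) = (1/4)/(1/2) = 1/2;  -(1/4)·log₂(1/2) = 0.2500
H(X|Y) = 0.1250 + 0.1250 + 0.2500 + 0.1250 + 0.1250 + 0.2500
  = 1.0000 bits
H(X) - H(X|Y) = 1.0000 - 1.0000 = 0.0000 bits

Both sides equal 0.0000 bits, so I(X;Y) = H(X) - H(X|Y) ✓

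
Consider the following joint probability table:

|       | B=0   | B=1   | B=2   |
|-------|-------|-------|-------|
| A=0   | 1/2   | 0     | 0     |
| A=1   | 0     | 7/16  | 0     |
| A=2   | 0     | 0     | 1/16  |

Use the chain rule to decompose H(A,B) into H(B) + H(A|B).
By the chain rule: H(A,B) = H(B) + H(A|B)

Marginal P(B) (column sums):
  P(B=0) = 1/2 + 0 + 0 = 1/2
  P(B=1) = 0 + 7/16 + 0 = 7/16
  P(B=2) = 0 + 0 + 1/16 = 1/16
H(B) = -[(1/2)·log₂(1/2) + (7/16)·log₂(7/16) + (1/16)·log₂(1/16)]
  = 0.5000 + 0.5218 + 0.2500
  = 1.2718 bits
H(A|B) = -Σ P(A,B)·log₂ P(A|B), where P(A|B) = P(A,B) / P(B)
  (cells with P(A,B) = 0 contribute 0)
  (A=0,B=0): P(A|B) = (1/2)/(1/2) = 1;  -(1/2)·log₂(1) = 0.0000
  (A=1,B=1): P(A|B) = (7/16)/(7/16) = 1;  -(7/16)·log₂(1) = 0.0000
  (A=2,B=2): P(A|B) = (1/16)/(1/16) = 1;  -(1/16)·log₂(1) = 0.0000
H(A|B) = 0.0000 + 0.0000 + 0.0000
  = 0.0000 bits

H(A,B) = H(B) + H(A|B) = 1.2718 + 0.0000 = 1.2718 bits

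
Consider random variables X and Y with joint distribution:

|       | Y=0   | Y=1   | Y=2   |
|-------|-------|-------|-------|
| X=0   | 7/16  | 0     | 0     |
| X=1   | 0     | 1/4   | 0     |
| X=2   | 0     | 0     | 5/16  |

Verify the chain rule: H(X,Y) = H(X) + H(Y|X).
Left side:
H(X,Y) = -[(7/16)·log₂(7/16) + (1/4)·log₂(1/4) + (5/16)·log₂(5/16)]
  = 0.5218 + 0.5000 + 0.5244
  = 1.5462 bits

Right side:
Marginal P(X) (row sums):
  P(X=0) = 7/16 + 0 + 0 = 7/16
  P(X=1) = 0 + 1/4 + 0 = 1/4
  P(X=2) = 0 + 0 + 5/16 = 5/16
H(X) = -[(7/16)·log₂(7/16) + (1/4)·log₂(1/4) + (5/16)·log₂(5/16)]
  = 0.5218 + 0.5000 + 0.5244
  = 1.5462 bits
H(Y|X) = -Σ P(X,Y)·log₂ P(Y|X), where P(Y|X) = P(X,Y) / P(X)
  (cells with P(X,Y) = 0 contribute 0)
  (X=0,Y=0): P(Y|X) = (7/16)/(7/16) = 1;  -(7/16)·log₂(1) = 0.0000
  (X=1,Y=1): P(Y|X) = (1/4)/(1/4) = 1;  -(1/4)·log₂(1) = 0.0000
  (X=2,Y=2): P(Y|X) = (5/16)/(5/16) = 1;  -(5/16)·log₂(1) = 0.0000
H(Y|X) = 0.0000 + 0.0000 + 0.0000
  = 0.0000 bits
H(X) + H(Y|X) = 1.5462 + 0.0000 = 1.5462 bits

Both sides equal 1.5462 bits, so the chain rule holds ✓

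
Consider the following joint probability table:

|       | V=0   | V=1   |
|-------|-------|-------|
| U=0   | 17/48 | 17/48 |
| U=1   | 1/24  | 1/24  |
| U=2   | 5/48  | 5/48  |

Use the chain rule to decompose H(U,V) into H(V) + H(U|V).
By the chain rule: H(U,V) = H(V) + H(U|V)

Marginal P(V) (column sums):
  P(V=0) = 17/48 + 1/24 + 5/48 = 1/2
  P(V=1) = 17/48 + 1/24 + 5/48 = 1/2
H(V) = -[(1/2)·log₂(1/2) + (1/2)·log₂(1/2)]
  = 0.5000 + 0.5000
  = 1.0000 bits
H(U|V) = -Σ P(U,V)·log₂ P(U|V), where P(U|V) = P(U,V) / P(V)
  (U=0,V=0): P(U|V) = (17/48)/(1/2) = 17/24;  -(17/48)·log₂(17/24) = 0.1762
  (U=0,V=1): P(U|V) = (17/48)/(1/2) = 17/24;  -(17/48)·log₂(17/24) = 0.1762
  (U=1,V=0): P(U|V) = (1/24)/(1/2) = 1/12;  -(1/24)·log₂(1/12) = 0.1494
  (U=1,V=1): P(U|V) = (1/24)/(1/2) = 1/12;  -(1/24)·log₂(1/12) = 0.1494
  (U=2,V=0): P(U|V) = (5/48)/(1/2) = 5/24;  -(5/48)·log₂(5/24) = 0.2357
  (U=2,V=1): P(U|V) = (5/48)/(1/2) = 5/24;  -(5/48)·log₂(5/24) = 0.2357
H(U|V) = 0.1762 + 0.1762 + 0.1494 + 0.1494 + 0.2357 + 0.2357
  = 1.1226 bits

H(U,V) = H(V) + H(U|V) = 1.0000 + 1.1226 = 2.1226 bits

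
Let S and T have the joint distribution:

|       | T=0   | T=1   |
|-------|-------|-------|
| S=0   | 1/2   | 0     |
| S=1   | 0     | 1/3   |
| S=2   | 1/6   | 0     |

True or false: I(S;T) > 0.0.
Marginal P(S) (row sums):
  P(S=0) = 1/2 + 0 = 1/2
  P(S=1) = 0 + 1/3 = 1/3
  P(S=2) = 1/6 + 0 = 1/6
Marginal P(T) (column sums):
  P(T=0) = 1/2 + 0 + 1/6 = 2/3
  P(T=1) = 0 + 1/3 + 0 = 1/3

H(S) = -[(1/2)·log₂(1/2) + (1/3)·log₂(1/3) + (1/6)·log₂(1/6)]
  = 0.5000 + 0.5283 + 0.4308
  = 1.4591 bits
H(T) = -[(2/3)·log₂(2/3) + (1/3)·log₂(1/3)]
  = 0.3900 + 0.5283
  = 0.9183 bits
H(S,T) = -[(1/2)·log₂(1/2) + (1/3)·log₂(1/3) + (1/6)·log₂(1/6)]
  = 0.5000 + 0.5283 + 0.4308
  = 1.4591 bits

I(S;T) = H(S) + H(T) - H(S,T)
  = 1.4591 + 0.9183 - 1.4591
  = 0.9183 bits

True. I(S;T) = 0.9183 bits, which is > 0.0 bits.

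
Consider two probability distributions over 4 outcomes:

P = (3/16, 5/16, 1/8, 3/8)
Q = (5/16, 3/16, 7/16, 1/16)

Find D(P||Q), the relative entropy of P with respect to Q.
D(P||Q) = Σ P(i) log₂(P(i)/Q(i))
  i=0: (3/16) × log₂((3/16)/(5/16)) = (3/16) × log₂(3/5) = -0.1382
  i=1: (5/16) × log₂((5/16)/(3/16)) = (5/16) × log₂(5/3) = 0.2303
  i=2: (1/8) × log₂((1/8)/(7/16)) = (1/8) × log₂(2/7) = -0.2259
  i=3: (3/8) × log₂((3/8)/(1/16)) = (3/8) × log₂(6) = 0.9694
D(P||Q) = -0.1382 + 0.2303 - 0.2259 + 0.9694
  = 0.8356 bits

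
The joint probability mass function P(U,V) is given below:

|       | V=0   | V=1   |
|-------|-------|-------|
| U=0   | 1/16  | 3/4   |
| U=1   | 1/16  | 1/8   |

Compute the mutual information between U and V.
Marginal P(U) (row sums):
  P(U=0) = 1/16 + 3/4 = 13/16
  P(U=1) = 1/16 + 1/8 = 3/16
Marginal P(V) (column sums):
  P(V=0) = 1/16 + 1/16 = 1/8
  P(V=1) = 3/4 + 1/8 = 7/8

H(U) = -[(13/16)·log₂(13/16) + (3/16)·log₂(3/16)]
  = 0.2434 + 0.4528
  = 0.6962 bits
H(V) = -[(1/8)·log₂(1/8) + (7/8)·log₂(7/8)]
  = 0.3750 + 0.1686
  = 0.5436 bits
H(U,V) = -[(1/16)·log₂(1/16) + (3/4)·log₂(3/4) + (1/16)·log₂(1/16) + (1/8)·log₂(1/8)]
  = 0.2500 + 0.3113 + 0.2500 + 0.3750
  = 1.1863 bits

I(U;V) = H(U) + H(V) - H(U,V)
  = 0.6962 + 0.5436 - 1.1863
  = 0.0535 bits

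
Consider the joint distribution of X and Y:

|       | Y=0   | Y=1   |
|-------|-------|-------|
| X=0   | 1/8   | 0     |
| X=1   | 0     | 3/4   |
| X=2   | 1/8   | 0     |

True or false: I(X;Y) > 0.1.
Marginal P(X) (row sums):
  P(X=0) = 1/8 + 0 = 1/8
  P(X=1) = 0 + 3/4 = 3/4
  P(X=2) = 1/8 + 0 = 1/8
Marginal P(Y) (column sums):
  P(Y=0) = 1/8 + 0 + 1/8 = 1/4
  P(Y=1) = 0 + 3/4 + 0 = 3/4

H(X) = -[(1/8)·log₂(1/8) + (3/4)·log₂(3/4) + (1/8)·log₂(1/8)]
  = 0.3750 + 0.3113 + 0.3750
  = 1.0613 bits
H(Y) = -[(1/4)·log₂(1/4) + (3/4)·log₂(3/4)]
  = 0.5000 + 0.3113
  = 0.8113 bits
H(X,Y) = -[(1/8)·log₂(1/8) + (3/4)·log₂(3/4) + (1/8)·log₂(1/8)]
  = 0.3750 + 0.3113 + 0.3750
  = 1.0613 bits

I(X;Y) = H(X) + H(Y) - H(X,Y)
  = 1.0613 + 0.8113 - 1.0613
  = 0.8113 bits

True. I(X;Y) = 0.8113 bits, which is > 0.1 bits.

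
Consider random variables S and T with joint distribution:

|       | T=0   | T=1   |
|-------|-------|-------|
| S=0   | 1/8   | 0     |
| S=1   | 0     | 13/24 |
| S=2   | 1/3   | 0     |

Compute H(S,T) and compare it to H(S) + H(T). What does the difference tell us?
Marginal P(S) (row sums):
  P(S=0) = 1/8 + 0 = 1/8
  P(S=1) = 0 + 13/24 = 13/24
  P(S=2) = 1/3 + 0 = 1/3
Marginal P(T) (column sums):
  P(T=0) = 1/8 + 0 + 1/3 = 11/24
  P(T=1) = 0 + 13/24 + 0 = 13/24

H(S,T) = -[(1/8)·log₂(1/8) + (13/24)·log₂(13/24) + (1/3)·log₂(1/3)]
  = 0.3750 + 0.4791 + 0.5283
  = 1.3824 bits
H(S) = -[(1/8)·log₂(1/8) + (13/24)·log₂(13/24) + (1/3)·log₂(1/3)]
  = 0.3750 + 0.4791 + 0.5283
  = 1.3824 bits
H(T) = -[(11/24)·log₂(11/24) + (13/24)·log₂(13/24)]
  = 0.5159 + 0.4791
  = 0.9950 bits

H(S) + H(T) = 1.3824 + 0.9950 = 2.3774 bits
Difference: H(S) + H(T) - H(S,T) = 2.3774 - 1.3824 = 0.9950 bits = I(S;T)

The difference is the mutual information; it is positive here, so S and T are dependent (knowing one reduces uncertainty about the other by 0.9950 bits).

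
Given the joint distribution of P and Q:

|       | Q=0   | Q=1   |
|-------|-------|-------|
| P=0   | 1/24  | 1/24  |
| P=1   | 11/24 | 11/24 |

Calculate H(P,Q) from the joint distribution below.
H(P,Q) = -Σ P(P,Q) log₂ P(P,Q), summed over the non-zero cells:
H(P,Q) = -[(1/24)·log₂(1/24) + (1/24)·log₂(1/24) + (11/24)·log₂(11/24) + (11/24)·log₂(11/24)]
  = 0.1910 + 0.1910 + 0.5159 + 0.5159
  = 1.4138 bits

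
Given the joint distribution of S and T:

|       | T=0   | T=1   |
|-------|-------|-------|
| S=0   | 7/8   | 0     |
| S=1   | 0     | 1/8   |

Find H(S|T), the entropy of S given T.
Marginal P(T) (column sums):
  P(T=0) = 7/8 + 0 = 7/8
  P(T=1) = 0 + 1/8 = 1/8

H(S|T) = -Σ P(S,T)·log₂ P(S|T), where P(S|T) = P(S,T) / P(T)
  (cells with P(S,T) = 0 contribute 0)
  (S=0,T=0): P(S|T) = (7/8)/(7/8) = 1;  -(7/8)·log₂(1) = 0.0000
  (S=1,T=1): P(S|T) = (1/8)/(1/8) = 1;  -(1/8)·log₂(1) = 0.0000
H(S|T) = 0.0000 + 0.0000
  = 0.0000 bits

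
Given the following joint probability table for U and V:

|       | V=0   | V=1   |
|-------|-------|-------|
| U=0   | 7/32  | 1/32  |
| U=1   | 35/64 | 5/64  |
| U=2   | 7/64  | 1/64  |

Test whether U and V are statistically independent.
Marginal P(U) (row sums):
  P(U=0) = 7/32 + 1/32 = 1/4
  P(U=1) = 35/64 + 5/64 = 5/8
  P(U=2) = 7/64 + 1/64 = 1/8
Marginal P(V) (column sums):
  P(V=0) = 7/32 + 35/64 + 7/64 = 7/8
  P(V=1) = 1/32 + 5/64 + 1/64 = 1/8

U and V are independent iff P(U=i,V=j) = P(U=i)·P(V=j) for every cell.
  P(U=0)·P(V=0) = 1/4 × 7/8 = 7/32 = P(U=0,V=0) ✓
  P(U=0)·P(V=1) = 1/4 × 1/8 = 1/32 = P(U=0,V=1) ✓
  P(U=1)·P(V=0) = 5/8 × 7/8 = 35/64 = P(U=1,V=0) ✓
  P(U=1)·P(V=1) = 5/8 × 1/8 = 5/64 = P(U=1,V=1) ✓
  P(U=2)·P(V=0) = 1/8 × 7/8 = 7/64 = P(U=2,V=0) ✓
  P(U=2)·P(V=1) = 1/8 × 1/8 = 1/64 = P(U=2,V=1) ✓

Yes, U and V are independent: every cell factors, so I(U;V) = 0 bits.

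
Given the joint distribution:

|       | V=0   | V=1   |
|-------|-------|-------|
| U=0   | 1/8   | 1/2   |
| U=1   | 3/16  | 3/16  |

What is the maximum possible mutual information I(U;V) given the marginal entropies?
The upper bound on mutual information is I(U;V) ≤ min(H(U), H(V)).

Marginal P(U) (row sums):
  P(U=0) = 1/8 + 1/2 = 5/8
  P(U=1) = 3/16 + 3/16 = 3/8
Marginal P(V) (column sums):
  P(V=0) = 1/8 + 3/16 = 5/16
  P(V=1) = 1/2 + 3/16 = 11/16

H(U) = -[(5/8)·log₂(5/8) + (3/8)·log₂(3/8)]
  = 0.4238 + 0.5306
  = 0.9544 bits
H(V) = -[(5/16)·log₂(5/16) + (11/16)·log₂(11/16)]
  = 0.5244 + 0.3716
  = 0.8960 bits

Maximum possible I(U;V) = min(0.9544, 0.8960) = 0.8960 bits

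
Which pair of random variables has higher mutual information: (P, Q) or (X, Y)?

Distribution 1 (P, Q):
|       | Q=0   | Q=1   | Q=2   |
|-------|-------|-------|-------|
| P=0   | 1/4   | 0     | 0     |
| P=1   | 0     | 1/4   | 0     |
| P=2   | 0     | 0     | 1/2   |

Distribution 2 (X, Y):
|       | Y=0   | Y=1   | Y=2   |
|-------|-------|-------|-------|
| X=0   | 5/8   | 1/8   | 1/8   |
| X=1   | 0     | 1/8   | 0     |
Distribution 1 (P, Q):
Marginal P(P) (row sums):
  P(P=0) = 1/4 + 0 + 0 = 1/4
  P(P=1) = 0 + 1/4 + 0 = 1/4
  P(P=2) = 0 + 0 + 1/2 = 1/2
Marginal P(Q) (column sums):
  P(Q=0) = 1/4 + 0 + 0 = 1/4
  P(Q=1) = 0 + 1/4 + 0 = 1/4
  P(Q=2) = 0 + 0 + 1/2 = 1/2

H(P) = -[(1/4)·log₂(1/4) + (1/4)·log₂(1/4) + (1/2)·log₂(1/2)]
  = 0.5000 + 0.5000 + 0.5000
  = 1.5000 bits
H(Q) = -[(1/4)·log₂(1/4) + (1/4)·log₂(1/4) + (1/2)·log₂(1/2)]
  = 0.5000 + 0.5000 + 0.5000
  = 1.5000 bits
H(P,Q) = -[(1/4)·log₂(1/4) + (1/4)·log₂(1/4) + (1/2)·log₂(1/2)]
  = 0.5000 + 0.5000 + 0.5000
  = 1.5000 bits

I(P;Q) = H(P) + H(Q) - H(P,Q)
  = 1.5000 + 1.5000 - 1.5000
  = 1.5000 bits

Distribution 2 (X, Y):
Marginal P(X) (row sums):
  P(X=0) = 5/8 + 1/8 + 1/8 = 7/8
  P(X=1) = 0 + 1/8 + 0 = 1/8
Marginal P(Y) (column sums):
  P(Y=0) = 5/8 + 0 = 5/8
  P(Y=1) = 1/8 + 1/8 = 1/4
  P(Y=2) = 1/8 + 0 = 1/8

H(X) = -[(7/8)·log₂(7/8) + (1/8)·log₂(1/8)]
  = 0.1686 + 0.3750
  = 0.5436 bits
H(Y) = -[(5/8)·log₂(5/8) + (1/4)·log₂(1/4) + (1/8)·log₂(1/8)]
  = 0.4238 + 0.5000 + 0.3750
  = 1.2988 bits
H(X,Y) = -[(5/8)·log₂(5/8) + (1/8)·log₂(1/8) + (1/8)·log₂(1/8) + (1/8)·log₂(1/8)]
  = 0.4238 + 0.3750 + 0.3750 + 0.3750
  = 1.5488 bits

I(X;Y) = H(X) + H(Y) - H(X,Y)
  = 0.5436 + 1.2988 - 1.5488
  = 0.2936 bits

I(P;Q) = 1.5000 bits > I(X;Y) = 0.2936 bits, so (P, Q) has the higher mutual information (stronger dependence).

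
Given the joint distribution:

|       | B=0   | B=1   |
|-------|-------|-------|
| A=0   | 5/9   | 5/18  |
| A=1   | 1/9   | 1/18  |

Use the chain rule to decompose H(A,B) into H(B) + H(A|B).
By the chain rule: H(A,B) = H(B) + H(A|B)

Marginal P(B) (column sums):
  P(B=0) = 5/9 + 1/9 = 2/3
  P(B=1) = 5/18 + 1/18 = 1/3
H(B) = -[(2/3)·log₂(2/3) + (1/3)·log₂(1/3)]
  = 0.3900 + 0.5283
  = 0.9183 bits
H(A|B) = -Σ P(A,B)·log₂ P(A|B), where P(A|B) = P(A,B) / P(B)
  (A=0,B=0): P(A|B) = (5/9)/(2/3) = 5/6;  -(5/9)·log₂(5/6) = 0.1461
  (A=0,B=1): P(A|B) = (5/18)/(1/3) = 5/6;  -(5/18)·log₂(5/6) = 0.0731
  (A=1,B=0): P(A|B) = (1/9)/(2/3) = 1/6;  -(1/9)·log₂(1/6) = 0.2872
  (A=1,B=1): P(A|B) = (1/18)/(1/3) = 1/6;  -(1/18)·log₂(1/6) = 0.1436
H(A|B) = 0.1461 + 0.0731 + 0.2872 + 0.1436
  = 0.6500 bits

H(A,B) = H(B) + H(A|B) = 0.9183 + 0.6500 = 1.5683 bits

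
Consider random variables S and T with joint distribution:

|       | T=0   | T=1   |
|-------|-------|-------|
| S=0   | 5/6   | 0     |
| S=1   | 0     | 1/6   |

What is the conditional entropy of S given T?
Marginal P(T) (column sums):
  P(T=0) = 5/6 + 0 = 5/6
  P(T=1) = 0 + 1/6 = 1/6

H(S|T) = -Σ P(S,T)·log₂ P(S|T), where P(S|T) = P(S,T) / P(T)
  (cells with P(S,T) = 0 contribute 0)
  (S=0,T=0): P(S|T) = (5/6)/(5/6) = 1;  -(5/6)·log₂(1) = 0.0000
  (S=1,T=1): P(S|T) = (1/6)/(1/6) = 1;  -(1/6)·log₂(1) = 0.0000
H(S|T) = 0.0000 + 0.0000
  = 0.0000 bits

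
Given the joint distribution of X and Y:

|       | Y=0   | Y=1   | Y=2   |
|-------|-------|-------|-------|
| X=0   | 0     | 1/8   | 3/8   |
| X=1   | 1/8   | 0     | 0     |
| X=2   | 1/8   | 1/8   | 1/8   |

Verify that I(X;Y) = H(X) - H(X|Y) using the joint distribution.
Left side, from I(X;Y) = H(X) + H(Y) - H(X,Y):
Marginal P(X) (row sums):
  P(X=0) = 0 + 1/8 + 3/8 = 1/2
  P(X=1) = 1/8 + 0 + 0 = 1/8
  P(X=2) = 1/8 + 1/8 + 1/8 = 3/8
Marginal P(Y) (column sums):
  P(Y=0) = 0 + 1/8 + 1/8 = 1/4
  P(Y=1) = 1/8 + 0 + 1/8 = 1/4
  P(Y=2) = 3/8 + 0 + 1/8 = 1/2

H(X) = -[(1/2)·log₂(1/2) + (1/8)·log₂(1/8) + (3/8)·log₂(3/8)]
  = 0.5000 + 0.3750 + 0.5306
  = 1.4056 bits
H(Y) = -[(1/4)·log₂(1/4) + (1/4)·log₂(1/4) + (1/2)·log₂(1/2)]
  = 0.5000 + 0.5000 + 0.5000
  = 1.5000 bits
H(X,Y) = -[(1/8)·log₂(1/8) + (3/8)·log₂(3/8) + (1/8)·log₂(1/8) + (1/8)·log₂(1/8) + (1/8)·log₂(1/8) + (1/8)·log₂(1/8)]
  = 0.3750 + 0.5306 + 0.3750 + 0.3750 + 0.3750 + 0.3750
  = 2.4056 bits

I(X;Y) = H(X) + H(Y) - H(X,Y)
  = 1.4056 + 1.5000 - 2.4056
  = 0.5000 bits

Right side, with H(X|Y) computed directly from the conditional probabilities:
H(X|Y) = -Σ P(X,Y)·log₂ P(X|Y), where P(X|Y) = P(X,Y) / P(Y)
  (cells with P(X,Y) = 0 contribute 0)
  (X=0,Y=1): P(X|Y) = (1/8)/(1/4) = 1/2;  -(1/8)·log₂(1/2) = 0.1250
  (X=0,Y=2): P(X|Y) = (3/8)/(1/2) = 3/4;  -(3/8)·log₂(3/4) = 0.1556
  (X=1,Y=0): P(X|Y) = (1/8)/(1/4) = 1/2;  -(1/8)·log₂(1/2) = 0.1250
  (X=2,Y=0): P(X|Y) = (1/8)/(1/4) = 1/2;  -(1/8)·log₂(1/2) = 0.1250
  (X=2,Y=1): P(X|Y) = (1/8)/(1/4) = 1/2;  -(1/8)·log₂(1/2) = 0.1250
  (X=2,Y=2): P(X|Y) = (1/8)/(1/2) = 1/4;  -(1/8)·log₂(1/4) = 0.2500
H(X|Y) = 0.1250 + 0.1556 + 0.1250 + 0.1250 + 0.1250 + 0.2500
  = 0.9056 bits
H(X) - H(X|Y) = 1.4056 - 0.9056 = 0.5000 bits

Both sides equal 0.5000 bits, so I(X;Y) = H(X) - H(X|Y) ✓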